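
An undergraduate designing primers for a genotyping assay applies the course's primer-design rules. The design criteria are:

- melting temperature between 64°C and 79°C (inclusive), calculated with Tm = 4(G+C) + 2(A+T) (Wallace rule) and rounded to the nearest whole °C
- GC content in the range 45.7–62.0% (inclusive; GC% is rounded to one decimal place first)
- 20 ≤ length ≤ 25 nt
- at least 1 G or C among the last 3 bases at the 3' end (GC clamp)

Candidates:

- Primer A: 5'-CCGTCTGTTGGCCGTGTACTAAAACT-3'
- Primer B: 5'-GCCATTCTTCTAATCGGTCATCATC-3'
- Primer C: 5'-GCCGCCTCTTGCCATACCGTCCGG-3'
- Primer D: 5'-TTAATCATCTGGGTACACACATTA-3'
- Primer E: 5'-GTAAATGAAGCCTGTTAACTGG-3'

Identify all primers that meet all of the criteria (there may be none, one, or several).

Primer A (26 nt, A=5 T=8 G=6 C=7): Tm = 2·13 + 4·13 = 78°C ✓; GC 13/26 = 50.0% ✓; length 26, outside 20–25 ✗; 3' end ACT has 1 G/C ✓ — fails.
Primer B (25 nt, A=5 T=9 G=3 C=8): Tm = 2·14 + 4·11 = 72°C ✓; GC 11/25 = 44.0%, outside 45.7–62.0% ✗; length 25 ✓; 3' end ATC has 1 G/C ✓ — fails.
Primer C (24 nt, A=2 T=5 G=6 C=11): Tm = 2·7 + 4·17 = 82°C, outside 64–79°C ✗; GC 17/24 = 70.8%, outside 45.7–62.0% ✗; length 24 ✓; 3' end CGG has 3 G/C ✓ — fails.
Primer D (24 nt, A=8 T=8 G=3 C=5): Tm = 2·16 + 4·8 = 64°C ✓; GC 8/24 = 33.3%, outside 45.7–62.0% ✗; length 24 ✓; 3' end TTA has 0 G/C, need ≥1 ✗ — fails.
Primer E (22 nt, A=7 T=6 G=6 C=3): Tm = 2·13 + 4·9 = 62°C, outside 64–79°C ✗; GC 9/22 = 40.9%, outside 45.7–62.0% ✗; length 22 ✓; 3' end TGG has 2 G/C ✓ — fails.

None of the candidates satisfy all criteria.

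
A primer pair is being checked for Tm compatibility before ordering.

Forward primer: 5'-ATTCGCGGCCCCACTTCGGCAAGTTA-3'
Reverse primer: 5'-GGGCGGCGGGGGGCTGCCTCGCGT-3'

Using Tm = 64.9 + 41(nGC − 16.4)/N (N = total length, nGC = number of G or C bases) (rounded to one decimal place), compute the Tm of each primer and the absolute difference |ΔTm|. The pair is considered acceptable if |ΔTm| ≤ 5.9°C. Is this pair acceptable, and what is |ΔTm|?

|ΔTm| = 10.1°C; the pair is not acceptable.

Forward: G+C = 15, N = 26 → Tm = 64.9 + 41·(15 − 16.4)/26 = 62.7°C.
Reverse: G+C = 21, N = 24 → Tm = 64.9 + 41·(21 − 16.4)/24 = 72.8°C.
|ΔTm| = |62.7 − 72.8| = 10.1°C, > 5.9°C.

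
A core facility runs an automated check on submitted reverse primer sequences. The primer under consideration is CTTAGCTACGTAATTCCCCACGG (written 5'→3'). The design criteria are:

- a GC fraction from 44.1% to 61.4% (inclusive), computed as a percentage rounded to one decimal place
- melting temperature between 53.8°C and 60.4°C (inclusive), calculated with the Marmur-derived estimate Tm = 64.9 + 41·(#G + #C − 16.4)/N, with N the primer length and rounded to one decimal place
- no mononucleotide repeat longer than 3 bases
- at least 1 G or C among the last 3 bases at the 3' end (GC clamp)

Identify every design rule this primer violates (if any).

Fails: homopolymer run.

Base counts: A=5, T=6, G=4, C=8 (length 23).
GC content: GC 12/23 = 52.2% ✓
Tm: Tm = 64.9 + 41·(12 − 16.4)/23 = 57.1°C ✓
homopolymer run: longest run = 4, exceeds 3 ✗
GC clamp: 3' end CGG has 3 G/C ✓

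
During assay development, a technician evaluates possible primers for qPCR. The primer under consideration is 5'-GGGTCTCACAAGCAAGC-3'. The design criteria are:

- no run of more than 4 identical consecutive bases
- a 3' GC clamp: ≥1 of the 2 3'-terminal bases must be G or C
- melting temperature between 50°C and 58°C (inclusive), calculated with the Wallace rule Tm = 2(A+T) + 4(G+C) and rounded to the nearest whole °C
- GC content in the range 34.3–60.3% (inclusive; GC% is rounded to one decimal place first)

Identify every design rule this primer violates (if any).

Meets all criteria.

Base counts: A=5, T=2, G=5, C=5 (length 17).
homopolymer run: longest run = 3 ✓
GC clamp: 3' end GC has 2 G/C ✓
Tm: Tm = 2·7 + 4·10 = 54°C ✓
GC content: GC 10/17 = 58.8% ✓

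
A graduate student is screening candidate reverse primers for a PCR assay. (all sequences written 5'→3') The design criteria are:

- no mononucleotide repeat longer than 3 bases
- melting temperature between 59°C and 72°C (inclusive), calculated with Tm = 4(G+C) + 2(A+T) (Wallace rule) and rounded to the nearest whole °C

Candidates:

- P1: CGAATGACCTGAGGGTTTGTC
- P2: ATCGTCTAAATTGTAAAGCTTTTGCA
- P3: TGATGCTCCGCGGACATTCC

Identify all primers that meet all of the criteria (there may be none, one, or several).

P1 and P3.

P1 (21 nt, A=4 T=6 G=7 C=4): longest run = 3 ✓; Tm = 2·10 + 4·11 = 64°C ✓ — passes.
P2 (26 nt, A=8 T=10 G=4 C=4): longest run = 4, exceeds 3 ✗; Tm = 2·18 + 4·8 = 68°C ✓ — fails.
P3 (20 nt, A=3 T=5 G=5 C=7): longest run = 2 ✓; Tm = 2·8 + 4·12 = 64°C ✓ — passes.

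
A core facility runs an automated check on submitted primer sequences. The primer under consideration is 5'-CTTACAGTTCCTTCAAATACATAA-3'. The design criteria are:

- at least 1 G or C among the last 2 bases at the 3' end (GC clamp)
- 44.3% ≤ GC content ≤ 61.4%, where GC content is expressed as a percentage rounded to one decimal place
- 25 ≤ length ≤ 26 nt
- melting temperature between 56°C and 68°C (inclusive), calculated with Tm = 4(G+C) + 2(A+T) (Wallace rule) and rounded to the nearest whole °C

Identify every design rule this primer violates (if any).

Fails: GC clamp, GC content, length.

Base counts: A=9, T=8, G=1, C=6 (length 24).
GC clamp: 3' end AA has 0 G/C, need ≥1 ✗
GC content: GC 7/24 = 29.2%, outside 44.3–61.4% ✗
length: length 24, outside 25–26 ✗
Tm: Tm = 2·17 + 4·7 = 62°C ✓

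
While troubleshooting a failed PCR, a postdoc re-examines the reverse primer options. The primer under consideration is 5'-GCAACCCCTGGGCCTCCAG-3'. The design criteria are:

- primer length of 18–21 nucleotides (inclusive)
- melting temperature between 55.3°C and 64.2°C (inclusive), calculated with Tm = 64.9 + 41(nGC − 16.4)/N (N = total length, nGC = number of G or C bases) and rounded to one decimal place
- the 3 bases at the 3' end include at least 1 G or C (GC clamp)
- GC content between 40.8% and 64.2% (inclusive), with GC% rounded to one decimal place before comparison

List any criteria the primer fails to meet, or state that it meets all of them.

Base counts: A=3, T=2, G=5, C=9 (length 19).
length: length 19 ✓
Tm: Tm = 64.9 + 41·(14 − 16.4)/19 = 59.7°C ✓
GC clamp: 3' end CAG has 2 G/C ✓
GC content: GC 14/19 = 73.7%, outside 40.8–64.2% ✗

Fails: GC content.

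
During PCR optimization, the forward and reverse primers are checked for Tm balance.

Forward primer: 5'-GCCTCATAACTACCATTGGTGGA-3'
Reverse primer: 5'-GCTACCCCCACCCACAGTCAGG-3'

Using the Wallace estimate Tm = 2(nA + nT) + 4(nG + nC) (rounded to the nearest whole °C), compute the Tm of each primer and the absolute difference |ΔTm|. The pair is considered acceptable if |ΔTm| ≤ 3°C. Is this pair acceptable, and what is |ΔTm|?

Forward: A=6 T=6 G=5 C=6 → Tm = 2·12 + 4·11 = 68°C.
Reverse: A=5 T=2 G=4 C=11 → Tm = 2·7 + 4·15 = 74°C.
|ΔTm| = |68 − 74| = 6°C, > 3°C.

|ΔTm| = 6°C; the pair is not acceptable.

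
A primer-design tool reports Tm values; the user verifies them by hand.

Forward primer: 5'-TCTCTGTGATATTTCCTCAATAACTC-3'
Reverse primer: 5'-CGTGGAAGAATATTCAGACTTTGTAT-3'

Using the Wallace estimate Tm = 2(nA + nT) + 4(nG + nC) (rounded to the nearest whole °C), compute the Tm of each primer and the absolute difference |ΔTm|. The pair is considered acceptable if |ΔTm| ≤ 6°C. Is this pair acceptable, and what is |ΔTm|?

Forward: A=6 T=11 G=2 C=7 → Tm = 2·17 + 4·9 = 70°C.
Reverse: A=8 T=9 G=6 C=3 → Tm = 2·17 + 4·9 = 70°C.
|ΔTm| = |70 − 70| = 0°C, ≤ 6°C.

|ΔTm| = 0°C; the pair is acceptable.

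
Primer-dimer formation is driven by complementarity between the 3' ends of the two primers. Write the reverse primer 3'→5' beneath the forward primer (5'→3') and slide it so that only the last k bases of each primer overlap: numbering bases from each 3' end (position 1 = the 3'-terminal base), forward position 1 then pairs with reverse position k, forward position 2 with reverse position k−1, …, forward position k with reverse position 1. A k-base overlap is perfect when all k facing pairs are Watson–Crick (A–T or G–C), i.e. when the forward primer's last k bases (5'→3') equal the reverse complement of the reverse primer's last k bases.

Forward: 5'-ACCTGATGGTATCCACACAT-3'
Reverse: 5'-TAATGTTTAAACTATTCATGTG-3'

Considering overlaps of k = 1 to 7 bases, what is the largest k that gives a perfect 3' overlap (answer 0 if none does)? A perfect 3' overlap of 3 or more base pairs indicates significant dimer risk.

Longest perfect overlap: 5 complementary base pairs; significant dimer risk (threshold 3).

Last 7 bases (5'→3') — forward …CACACAT, reverse …TCATGTG.
Reverse complement of the reverse primer's last 7 bases: CACATGA; its first k bases are the reverse complement of the reverse primer's last k bases, so a perfect k-base overlap needs the forward primer's last k bases to equal them.
Comparing (forward last k vs required): k=1: T vs C ✗; k=2: AT vs CA ✗; k=3: CAT vs CAC ✗; k=4: ACAT vs CACA ✗; k=5: CACAT vs CACAT ✓; k=6: ACACAT vs CACATG ✗; k=7: CACACAT vs CACATGA ✗.
Only k = 5 is perfect, so the longest perfect 3' overlap is 5.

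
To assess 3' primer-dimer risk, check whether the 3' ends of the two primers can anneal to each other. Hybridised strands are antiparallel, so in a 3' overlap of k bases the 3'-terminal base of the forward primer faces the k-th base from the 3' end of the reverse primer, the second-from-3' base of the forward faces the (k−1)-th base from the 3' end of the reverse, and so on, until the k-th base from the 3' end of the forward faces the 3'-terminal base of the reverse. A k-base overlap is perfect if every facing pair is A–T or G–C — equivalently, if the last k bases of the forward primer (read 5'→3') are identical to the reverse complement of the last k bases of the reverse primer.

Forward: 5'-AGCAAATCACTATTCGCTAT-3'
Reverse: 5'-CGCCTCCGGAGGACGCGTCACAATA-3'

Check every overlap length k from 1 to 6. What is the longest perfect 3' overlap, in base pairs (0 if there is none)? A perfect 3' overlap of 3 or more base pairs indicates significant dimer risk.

Longest perfect overlap: 3 complementary base pairs; significant dimer risk (threshold 3).

Last 6 bases (5'→3') — forward …CGCTAT, reverse …ACAATA.
Reverse complement of the reverse primer's last 6 bases: TATTGT; its first k bases are the reverse complement of the reverse primer's last k bases, so a perfect k-base overlap needs the forward primer's last k bases to equal them.
Comparing (forward last k vs required): k=1: T vs T ✓; k=2: AT vs TA ✗; k=3: TAT vs TAT ✓; k=4: CTAT vs TATT ✗; k=5: GCTAT vs TATTG ✗; k=6: CGCTAT vs TATTGT ✗.
Perfect overlaps at k = 1, 3; the largest is 3.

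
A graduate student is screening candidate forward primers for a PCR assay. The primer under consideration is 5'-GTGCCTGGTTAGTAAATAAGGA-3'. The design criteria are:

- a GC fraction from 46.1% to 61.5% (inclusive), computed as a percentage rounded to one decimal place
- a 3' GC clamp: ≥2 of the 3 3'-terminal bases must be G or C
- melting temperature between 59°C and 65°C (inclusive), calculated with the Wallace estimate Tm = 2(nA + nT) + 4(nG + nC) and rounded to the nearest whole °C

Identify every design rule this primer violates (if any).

Fails: GC content.

Base counts: A=7, T=6, G=7, C=2 (length 22).
GC content: GC 9/22 = 40.9%, outside 46.1–61.5% ✗
GC clamp: 3' end GGA has 2 G/C ✓
Tm: Tm = 2·13 + 4·9 = 62°C ✓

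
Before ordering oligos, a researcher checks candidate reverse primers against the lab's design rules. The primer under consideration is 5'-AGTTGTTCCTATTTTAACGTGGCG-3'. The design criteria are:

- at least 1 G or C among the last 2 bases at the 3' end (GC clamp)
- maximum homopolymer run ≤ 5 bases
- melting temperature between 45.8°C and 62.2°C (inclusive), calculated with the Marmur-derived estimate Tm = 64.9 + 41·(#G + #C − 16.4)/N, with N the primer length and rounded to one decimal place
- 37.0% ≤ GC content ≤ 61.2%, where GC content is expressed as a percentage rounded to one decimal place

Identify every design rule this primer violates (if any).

Meets all criteria.

Base counts: A=4, T=10, G=6, C=4 (length 24).
GC clamp: 3' end CG has 2 G/C ✓
homopolymer run: longest run = 4 ✓
Tm: Tm = 64.9 + 41·(10 − 16.4)/24 = 54.0°C ✓
GC content: GC 10/24 = 41.7% ✓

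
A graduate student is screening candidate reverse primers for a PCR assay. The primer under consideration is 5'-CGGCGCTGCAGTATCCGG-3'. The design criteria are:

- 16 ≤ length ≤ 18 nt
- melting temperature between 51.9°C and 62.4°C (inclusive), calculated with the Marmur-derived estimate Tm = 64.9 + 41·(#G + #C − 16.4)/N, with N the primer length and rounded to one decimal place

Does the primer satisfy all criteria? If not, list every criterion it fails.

Base counts: A=2, T=3, G=7, C=6 (length 18).
length: length 18 ✓
Tm: Tm = 64.9 + 41·(13 − 16.4)/18 = 57.2°C ✓

Meets all criteria.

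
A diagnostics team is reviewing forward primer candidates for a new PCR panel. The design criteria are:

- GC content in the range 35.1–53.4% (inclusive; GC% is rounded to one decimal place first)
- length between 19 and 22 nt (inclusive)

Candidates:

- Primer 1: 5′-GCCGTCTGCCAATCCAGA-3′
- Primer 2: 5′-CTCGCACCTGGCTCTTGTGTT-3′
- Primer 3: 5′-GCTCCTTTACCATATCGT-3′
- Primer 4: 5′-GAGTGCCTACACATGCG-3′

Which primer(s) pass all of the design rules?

None of the candidates satisfy all criteria.

Primer 1 (18 nt, A=4 T=3 G=4 C=7): GC 11/18 = 61.1%, outside 35.1–53.4% ✗; length 18, outside 19–22 ✗ — fails.
Primer 2 (21 nt, A=1 T=8 G=5 C=7): GC 12/21 = 57.1%, outside 35.1–53.4% ✗; length 21 ✓ — fails.
Primer 3 (18 nt, A=3 T=7 G=2 C=6): GC 8/18 = 44.4% ✓; length 18, outside 19–22 ✗ — fails.
Primer 4 (17 nt, A=4 T=3 G=5 C=5): GC 10/17 = 58.8%, outside 35.1–53.4% ✗; length 17, outside 19–22 ✗ — fails.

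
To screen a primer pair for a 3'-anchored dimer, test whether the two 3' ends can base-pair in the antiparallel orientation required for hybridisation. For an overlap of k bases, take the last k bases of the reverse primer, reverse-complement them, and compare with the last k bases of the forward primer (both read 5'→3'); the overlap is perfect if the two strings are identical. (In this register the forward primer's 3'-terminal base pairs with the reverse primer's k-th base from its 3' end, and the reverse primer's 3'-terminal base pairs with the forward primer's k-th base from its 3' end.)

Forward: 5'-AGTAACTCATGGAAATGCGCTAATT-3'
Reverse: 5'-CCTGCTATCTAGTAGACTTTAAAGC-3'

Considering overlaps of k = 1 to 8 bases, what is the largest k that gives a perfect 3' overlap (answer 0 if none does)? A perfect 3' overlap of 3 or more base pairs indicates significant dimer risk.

Longest perfect overlap: 0 complementary base pairs; below the dimer-risk threshold (threshold 3).

Last 8 bases (5'→3') — forward …CGCTAATT, reverse …TTTAAAGC.
Reverse complement of the reverse primer's last 8 bases: GCTTTAAA; its first k bases are the reverse complement of the reverse primer's last k bases, so a perfect k-base overlap needs the forward primer's last k bases to equal them.
Comparing (forward last k vs required): k=1: T vs G ✗; k=2: TT vs GC ✗; k=3: ATT vs GCT ✗; k=4: AATT vs GCTT ✗; k=5: TAATT vs GCTTT ✗; k=6: CTAATT vs GCTTTA ✗; k=7: GCTAATT vs GCTTTAA ✗; k=8: CGCTAATT vs GCTTTAAA ✗.
No overlap length from 1 to 8 is perfect, so the longest perfect 3' overlap is 0.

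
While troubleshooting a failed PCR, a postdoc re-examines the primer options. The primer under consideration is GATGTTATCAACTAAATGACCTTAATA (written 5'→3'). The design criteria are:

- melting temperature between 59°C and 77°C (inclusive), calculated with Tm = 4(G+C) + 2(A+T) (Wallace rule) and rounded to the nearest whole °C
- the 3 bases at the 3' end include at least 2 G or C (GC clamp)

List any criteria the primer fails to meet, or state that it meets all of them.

Fails: GC clamp.

Base counts: A=11, T=9, G=3, C=4 (length 27).
Tm: Tm = 2·20 + 4·7 = 68°C ✓
GC clamp: 3' end ATA has 0 G/C, need ≥2 ✗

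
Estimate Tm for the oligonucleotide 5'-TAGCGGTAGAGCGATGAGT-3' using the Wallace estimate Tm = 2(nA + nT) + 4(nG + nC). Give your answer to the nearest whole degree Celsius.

58°C

Base counts: A=5, T=4, G=8, C=2 (length 19).
Tm = 2·(5+4) + 4·(8+2) = 2·9 + 4·10 = 18 + 40 = 58°C.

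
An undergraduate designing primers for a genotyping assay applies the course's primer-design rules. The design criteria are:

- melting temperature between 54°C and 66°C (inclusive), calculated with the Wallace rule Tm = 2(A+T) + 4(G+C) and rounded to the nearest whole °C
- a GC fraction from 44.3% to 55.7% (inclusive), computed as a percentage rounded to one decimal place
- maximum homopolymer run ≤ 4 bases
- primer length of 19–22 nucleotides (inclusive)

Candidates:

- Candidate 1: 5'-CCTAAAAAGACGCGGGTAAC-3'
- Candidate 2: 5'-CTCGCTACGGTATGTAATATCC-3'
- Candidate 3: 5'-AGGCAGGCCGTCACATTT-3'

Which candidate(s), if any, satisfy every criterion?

Candidate 1 (20 nt, A=8 T=2 G=5 C=5): Tm = 2·10 + 4·10 = 60°C ✓; GC 10/20 = 50.0% ✓; longest run = 5, exceeds 4 ✗; length 20 ✓ — fails.
Candidate 2 (22 nt, A=5 T=7 G=4 C=6): Tm = 2·12 + 4·10 = 64°C ✓; GC 10/22 = 45.5% ✓; longest run = 2 ✓; length 22 ✓ — passes.
Candidate 3 (18 nt, A=4 T=4 G=5 C=5): Tm = 2·8 + 4·10 = 56°C ✓; GC 10/18 = 55.6% ✓; longest run = 3 ✓; length 18, outside 19–22 ✗ — fails.

Candidate 2 only.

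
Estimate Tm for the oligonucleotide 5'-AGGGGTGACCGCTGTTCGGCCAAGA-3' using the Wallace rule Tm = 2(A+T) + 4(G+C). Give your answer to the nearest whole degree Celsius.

Base counts: A=5, T=4, G=10, C=6 (length 25).
Tm = 2·(5+4) + 4·(10+6) = 2·9 + 4·16 = 18 + 64 = 82°C.

82°C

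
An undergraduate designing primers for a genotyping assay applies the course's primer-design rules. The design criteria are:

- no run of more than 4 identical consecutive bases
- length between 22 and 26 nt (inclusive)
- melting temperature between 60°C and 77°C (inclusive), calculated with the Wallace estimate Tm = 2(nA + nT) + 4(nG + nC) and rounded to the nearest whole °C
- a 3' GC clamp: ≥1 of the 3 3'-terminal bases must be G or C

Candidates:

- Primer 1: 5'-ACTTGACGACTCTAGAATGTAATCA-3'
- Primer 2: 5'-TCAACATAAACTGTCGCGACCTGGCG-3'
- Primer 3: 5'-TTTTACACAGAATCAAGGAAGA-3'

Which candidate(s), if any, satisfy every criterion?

Primer 1 (25 nt, A=9 T=7 G=4 C=5): longest run = 2 ✓; length 25 ✓; Tm = 2·16 + 4·9 = 68°C ✓; 3' end TCA has 1 G/C ✓ — passes.
Primer 2 (26 nt, A=7 T=5 G=6 C=8): longest run = 3 ✓; length 26 ✓; Tm = 2·12 + 4·14 = 80°C, outside 60–77°C ✗; 3' end GCG has 3 G/C ✓ — fails.
Primer 3 (22 nt, A=10 T=5 G=4 C=3): longest run = 4 ✓; length 22 ✓; Tm = 2·15 + 4·7 = 58°C, outside 60–77°C ✗; 3' end AGA has 1 G/C ✓ — fails.

Primer 1 only.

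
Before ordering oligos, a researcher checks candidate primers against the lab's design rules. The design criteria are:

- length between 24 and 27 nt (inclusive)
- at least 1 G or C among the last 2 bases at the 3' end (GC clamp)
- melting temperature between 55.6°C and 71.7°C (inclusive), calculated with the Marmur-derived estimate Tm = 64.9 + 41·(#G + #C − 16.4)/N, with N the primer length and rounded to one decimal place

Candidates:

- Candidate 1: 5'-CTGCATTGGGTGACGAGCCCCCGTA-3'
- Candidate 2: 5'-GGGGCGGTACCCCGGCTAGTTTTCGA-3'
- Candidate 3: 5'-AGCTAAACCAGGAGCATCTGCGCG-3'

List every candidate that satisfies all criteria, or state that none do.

Candidate 1 (25 nt, A=4 T=5 G=8 C=8): length 25 ✓; 3' end TA has 0 G/C, need ≥1 ✗; Tm = 64.9 + 41·(16 − 16.4)/25 = 64.2°C ✓ — fails.
Candidate 2 (26 nt, A=3 T=6 G=10 C=7): length 26 ✓; 3' end GA has 1 G/C ✓; Tm = 64.9 + 41·(17 − 16.4)/26 = 65.8°C ✓ — passes.
Candidate 3 (24 nt, A=7 T=3 G=7 C=7): length 24 ✓; 3' end CG has 2 G/C ✓; Tm = 64.9 + 41·(14 − 16.4)/24 = 60.8°C ✓ — passes.

Candidate 2 and Candidate 3.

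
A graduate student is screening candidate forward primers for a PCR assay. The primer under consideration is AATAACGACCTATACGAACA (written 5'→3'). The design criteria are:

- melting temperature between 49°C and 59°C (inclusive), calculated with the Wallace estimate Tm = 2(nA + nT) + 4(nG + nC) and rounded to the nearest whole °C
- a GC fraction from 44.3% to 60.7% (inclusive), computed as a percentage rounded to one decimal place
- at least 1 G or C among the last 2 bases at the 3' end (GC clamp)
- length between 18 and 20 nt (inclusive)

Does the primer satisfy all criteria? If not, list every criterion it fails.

Base counts: A=10, T=3, G=2, C=5 (length 20).
Tm: Tm = 2·13 + 4·7 = 54°C ✓
GC content: GC 7/20 = 35.0%, outside 44.3–60.7% ✗
GC clamp: 3' end CA has 1 G/C ✓
length: length 20 ✓

Fails: GC content.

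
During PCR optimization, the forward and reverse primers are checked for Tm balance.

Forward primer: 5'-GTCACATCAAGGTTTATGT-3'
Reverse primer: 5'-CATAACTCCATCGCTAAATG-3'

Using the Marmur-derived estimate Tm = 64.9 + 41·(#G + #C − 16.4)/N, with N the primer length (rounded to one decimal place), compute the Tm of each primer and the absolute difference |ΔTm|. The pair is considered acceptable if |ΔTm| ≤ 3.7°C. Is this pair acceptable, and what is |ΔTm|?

|ΔTm| = 3.1°C; the pair is acceptable.

Forward: G+C = 7, N = 19 → Tm = 64.9 + 41·(7 − 16.4)/19 = 44.6°C.
Reverse: G+C = 8, N = 20 → Tm = 64.9 + 41·(8 − 16.4)/20 = 47.7°C.
|ΔTm| = |44.6 − 47.7| = 3.1°C, ≤ 3.7°C.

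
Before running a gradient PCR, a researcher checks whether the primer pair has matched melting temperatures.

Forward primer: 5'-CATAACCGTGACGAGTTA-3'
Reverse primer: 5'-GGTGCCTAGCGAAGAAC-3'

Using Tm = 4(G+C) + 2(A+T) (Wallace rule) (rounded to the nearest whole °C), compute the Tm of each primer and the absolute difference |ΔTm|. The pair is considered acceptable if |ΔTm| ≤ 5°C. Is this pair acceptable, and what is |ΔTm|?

Forward: A=6 T=4 G=4 C=4 → Tm = 2·10 + 4·8 = 52°C.
Reverse: A=5 T=2 G=6 C=4 → Tm = 2·7 + 4·10 = 54°C.
|ΔTm| = |52 − 54| = 2°C, ≤ 5°C.

|ΔTm| = 2°C; the pair is acceptable.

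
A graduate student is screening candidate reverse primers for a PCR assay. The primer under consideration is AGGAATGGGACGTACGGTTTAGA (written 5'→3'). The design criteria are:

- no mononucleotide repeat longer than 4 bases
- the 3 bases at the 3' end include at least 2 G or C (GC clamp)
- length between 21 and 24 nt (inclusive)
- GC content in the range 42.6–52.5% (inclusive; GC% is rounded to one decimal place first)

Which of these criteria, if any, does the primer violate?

Fails: GC clamp.

Base counts: A=7, T=5, G=9, C=2 (length 23).
homopolymer run: longest run = 3 ✓
GC clamp: 3' end AGA has 1 G/C, need ≥2 ✗
length: length 23 ✓
GC content: GC 11/23 = 47.8% ✓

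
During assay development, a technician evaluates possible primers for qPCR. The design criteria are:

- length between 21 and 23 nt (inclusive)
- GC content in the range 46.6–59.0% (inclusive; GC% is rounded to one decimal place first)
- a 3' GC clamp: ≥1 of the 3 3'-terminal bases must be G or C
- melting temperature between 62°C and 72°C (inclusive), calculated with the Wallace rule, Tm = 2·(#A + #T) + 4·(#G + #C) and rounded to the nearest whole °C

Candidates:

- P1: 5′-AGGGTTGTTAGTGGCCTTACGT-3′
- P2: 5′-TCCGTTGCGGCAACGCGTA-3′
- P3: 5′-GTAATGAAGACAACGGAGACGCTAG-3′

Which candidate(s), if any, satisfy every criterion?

P1 only.

P1 (22 nt, A=3 T=8 G=8 C=3): length 22 ✓; GC 11/22 = 50.0% ✓; 3' end CGT has 2 G/C ✓; Tm = 2·11 + 4·11 = 66°C ✓ — passes.
P2 (19 nt, A=3 T=4 G=6 C=6): length 19, outside 21–23 ✗; GC 12/19 = 63.2%, outside 46.6–59.0% ✗; 3' end GTA has 1 G/C ✓; Tm = 2·7 + 4·12 = 62°C ✓ — fails.
P3 (25 nt, A=10 T=3 G=8 C=4): length 25, outside 21–23 ✗; GC 12/25 = 48.0% ✓; 3' end TAG has 1 G/C ✓; Tm = 2·13 + 4·12 = 74°C, outside 62–72°C ✗ — fails.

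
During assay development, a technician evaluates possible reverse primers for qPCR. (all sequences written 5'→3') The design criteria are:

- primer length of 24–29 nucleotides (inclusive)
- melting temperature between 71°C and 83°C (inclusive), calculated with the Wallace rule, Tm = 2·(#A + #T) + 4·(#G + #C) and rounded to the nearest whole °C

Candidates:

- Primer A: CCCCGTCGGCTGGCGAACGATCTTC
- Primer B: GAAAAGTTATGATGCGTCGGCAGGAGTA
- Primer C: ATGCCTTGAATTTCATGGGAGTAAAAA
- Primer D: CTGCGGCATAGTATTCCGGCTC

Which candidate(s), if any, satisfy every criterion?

Primer A (25 nt, A=3 T=5 G=7 C=10): length 25 ✓; Tm = 2·8 + 4·17 = 84°C, outside 71–83°C ✗ — fails.
Primer B (28 nt, A=9 T=6 G=10 C=3): length 28 ✓; Tm = 2·15 + 4·13 = 82°C ✓ — passes.
Primer C (27 nt, A=10 T=8 G=6 C=3): length 27 ✓; Tm = 2·18 + 4·9 = 72°C ✓ — passes.
Primer D (22 nt, A=3 T=6 G=6 C=7): length 22, outside 24–29 ✗; Tm = 2·9 + 4·13 = 70°C, outside 71–83°C ✗ — fails.

Primer B and Primer C.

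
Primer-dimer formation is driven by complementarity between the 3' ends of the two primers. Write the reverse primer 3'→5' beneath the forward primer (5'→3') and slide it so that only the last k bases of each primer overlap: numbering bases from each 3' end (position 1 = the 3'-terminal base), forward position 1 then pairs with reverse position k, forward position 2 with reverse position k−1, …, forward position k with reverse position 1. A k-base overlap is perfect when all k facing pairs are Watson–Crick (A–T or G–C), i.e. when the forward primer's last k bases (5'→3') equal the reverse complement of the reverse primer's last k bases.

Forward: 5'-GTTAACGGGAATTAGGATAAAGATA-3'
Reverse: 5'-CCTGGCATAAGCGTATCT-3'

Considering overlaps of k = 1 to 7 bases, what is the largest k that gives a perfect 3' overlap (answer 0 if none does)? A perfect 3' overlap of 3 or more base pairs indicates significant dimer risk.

Last 7 bases (5'→3') — forward …AAAGATA, reverse …CGTATCT.
Reverse complement of the reverse primer's last 7 bases: AGATACG; its first k bases are the reverse complement of the reverse primer's last k bases, so a perfect k-base overlap needs the forward primer's last k bases to equal them.
Comparing (forward last k vs required): k=1: A vs A ✓; k=2: TA vs AG ✗; k=3: ATA vs AGA ✗; k=4: GATA vs AGAT ✗; k=5: AGATA vs AGATA ✓; k=6: AAGATA vs AGATAC ✗; k=7: AAAGATA vs AGATACG ✗.
Perfect overlaps at k = 1, 5; the largest is 5.

Longest perfect overlap: 5 complementary base pairs; significant dimer risk (threshold 3).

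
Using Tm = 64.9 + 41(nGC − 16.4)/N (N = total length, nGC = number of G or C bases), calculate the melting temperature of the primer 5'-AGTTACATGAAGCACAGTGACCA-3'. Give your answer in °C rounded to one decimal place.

Base counts: A=9, T=4, G=5, C=5; G+C = 10, N = 23.
Tm = 64.9 + 41·(10 − 16.4)/23 = 64.9 + -262.40/23 = 53.5°C.

53.5°C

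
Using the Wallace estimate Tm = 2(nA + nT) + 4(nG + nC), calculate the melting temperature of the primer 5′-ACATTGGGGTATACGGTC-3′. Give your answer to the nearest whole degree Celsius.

54°C

Base counts: A=4, T=5, G=6, C=3 (length 18).
Tm = 2·(4+5) + 4·(6+3) = 2·9 + 4·9 = 18 + 36 = 54°C.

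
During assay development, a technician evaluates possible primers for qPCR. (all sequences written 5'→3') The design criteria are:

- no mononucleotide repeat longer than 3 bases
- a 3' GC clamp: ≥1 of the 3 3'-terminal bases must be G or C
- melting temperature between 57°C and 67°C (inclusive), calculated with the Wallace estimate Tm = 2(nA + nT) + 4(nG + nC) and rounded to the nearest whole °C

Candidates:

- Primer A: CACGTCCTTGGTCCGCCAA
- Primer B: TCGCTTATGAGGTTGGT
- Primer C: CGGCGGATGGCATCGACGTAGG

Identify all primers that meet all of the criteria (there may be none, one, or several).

Primer A (19 nt, A=3 T=4 G=4 C=8): longest run = 2 ✓; 3' end CAA has 1 G/C ✓; Tm = 2·7 + 4·12 = 62°C ✓ — passes.
Primer B (17 nt, A=2 T=7 G=6 C=2): longest run = 2 ✓; 3' end GGT has 2 G/C ✓; Tm = 2·9 + 4·8 = 50°C, outside 57–67°C ✗ — fails.
Primer C (22 nt, A=4 T=3 G=10 C=5): longest run = 2 ✓; 3' end AGG has 2 G/C ✓; Tm = 2·7 + 4·15 = 74°C, outside 57–67°C ✗ — fails.

Primer A only.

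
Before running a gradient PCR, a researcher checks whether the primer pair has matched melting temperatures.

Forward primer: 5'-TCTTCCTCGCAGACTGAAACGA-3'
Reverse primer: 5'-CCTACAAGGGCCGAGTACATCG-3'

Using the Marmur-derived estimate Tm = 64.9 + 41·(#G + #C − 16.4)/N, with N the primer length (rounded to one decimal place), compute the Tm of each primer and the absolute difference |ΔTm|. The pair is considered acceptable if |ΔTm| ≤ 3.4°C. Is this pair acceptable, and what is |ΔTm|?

Forward: G+C = 11, N = 22 → Tm = 64.9 + 41·(11 − 16.4)/22 = 54.8°C.
Reverse: G+C = 13, N = 22 → Tm = 64.9 + 41·(13 − 16.4)/22 = 58.6°C.
|ΔTm| = |54.8 − 58.6| = 3.8°C, > 3.4°C.

|ΔTm| = 3.8°C; the pair is not acceptable.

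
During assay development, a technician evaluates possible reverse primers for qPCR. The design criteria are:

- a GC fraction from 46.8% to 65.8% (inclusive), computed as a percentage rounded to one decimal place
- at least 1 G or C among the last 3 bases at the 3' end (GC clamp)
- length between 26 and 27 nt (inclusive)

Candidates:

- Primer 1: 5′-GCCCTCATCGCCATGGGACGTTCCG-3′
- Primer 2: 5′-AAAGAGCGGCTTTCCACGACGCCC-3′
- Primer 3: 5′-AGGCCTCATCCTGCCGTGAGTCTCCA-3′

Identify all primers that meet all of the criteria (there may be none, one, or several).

Primer 3 only.

Primer 1 (25 nt, A=3 T=5 G=7 C=10): GC 17/25 = 68.0%, outside 46.8–65.8% ✗; 3' end CCG has 3 G/C ✓; length 25, outside 26–27 ✗ — fails.
Primer 2 (24 nt, A=6 T=3 G=6 C=9): GC 15/24 = 62.5% ✓; 3' end CCC has 3 G/C ✓; length 24, outside 26–27 ✗ — fails.
Primer 3 (26 nt, A=4 T=6 G=6 C=10): GC 16/26 = 61.5% ✓; 3' end CCA has 2 G/C ✓; length 26 ✓ — passes.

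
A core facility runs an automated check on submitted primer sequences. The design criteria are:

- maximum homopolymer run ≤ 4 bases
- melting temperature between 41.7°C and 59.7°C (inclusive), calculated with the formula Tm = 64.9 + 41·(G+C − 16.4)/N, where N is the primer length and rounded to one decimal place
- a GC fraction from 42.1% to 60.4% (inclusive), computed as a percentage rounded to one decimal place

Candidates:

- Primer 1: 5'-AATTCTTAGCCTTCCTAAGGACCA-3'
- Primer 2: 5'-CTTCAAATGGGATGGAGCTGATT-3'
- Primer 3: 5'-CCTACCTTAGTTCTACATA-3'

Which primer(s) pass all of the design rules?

Primer 1 (24 nt, A=7 T=7 G=3 C=7): longest run = 2 ✓; Tm = 64.9 + 41·(10 − 16.4)/24 = 54.0°C ✓; GC 10/24 = 41.7%, outside 42.1–60.4% ✗ — fails.
Primer 2 (23 nt, A=6 T=7 G=7 C=3): longest run = 3 ✓; Tm = 64.9 + 41·(10 − 16.4)/23 = 53.5°C ✓; GC 10/23 = 43.5% ✓ — passes.
Primer 3 (19 nt, A=5 T=7 G=1 C=6): longest run = 2 ✓; Tm = 64.9 + 41·(7 − 16.4)/19 = 44.6°C ✓; GC 7/19 = 36.8%, outside 42.1–60.4% ✗ — fails.

Primer 2 only.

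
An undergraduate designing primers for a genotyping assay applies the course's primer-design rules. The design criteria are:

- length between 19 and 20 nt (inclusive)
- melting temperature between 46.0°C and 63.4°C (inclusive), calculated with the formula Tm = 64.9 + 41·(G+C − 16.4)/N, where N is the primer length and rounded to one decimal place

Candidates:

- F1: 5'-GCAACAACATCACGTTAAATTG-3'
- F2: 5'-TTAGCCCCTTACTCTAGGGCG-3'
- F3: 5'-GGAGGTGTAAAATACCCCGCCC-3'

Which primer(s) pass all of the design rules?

F1 (22 nt, A=9 T=5 G=3 C=5): length 22, outside 19–20 ✗; Tm = 64.9 + 41·(8 − 16.4)/22 = 49.2°C ✓ — fails.
F2 (21 nt, A=3 T=6 G=5 C=7): length 21, outside 19–20 ✗; Tm = 64.9 + 41·(12 − 16.4)/21 = 56.3°C ✓ — fails.
F3 (22 nt, A=6 T=3 G=6 C=7): length 22, outside 19–20 ✗; Tm = 64.9 + 41·(13 − 16.4)/22 = 58.6°C ✓ — fails.

None of the candidates satisfy all criteria.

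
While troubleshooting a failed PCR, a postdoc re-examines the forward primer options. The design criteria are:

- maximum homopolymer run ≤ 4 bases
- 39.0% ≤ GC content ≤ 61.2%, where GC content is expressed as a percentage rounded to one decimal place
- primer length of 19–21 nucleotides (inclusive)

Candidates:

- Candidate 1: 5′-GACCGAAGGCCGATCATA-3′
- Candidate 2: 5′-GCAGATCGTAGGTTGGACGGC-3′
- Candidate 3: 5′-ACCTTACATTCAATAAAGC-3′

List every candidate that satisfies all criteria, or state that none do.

Candidate 1 (18 nt, A=6 T=2 G=5 C=5): longest run = 2 ✓; GC 10/18 = 55.6% ✓; length 18, outside 19–21 ✗ — fails.
Candidate 2 (21 nt, A=4 T=4 G=9 C=4): longest run = 2 ✓; GC 13/21 = 61.9%, outside 39.0–61.2% ✗; length 21 ✓ — fails.
Candidate 3 (19 nt, A=8 T=5 G=1 C=5): longest run = 3 ✓; GC 6/19 = 31.6%, outside 39.0–61.2% ✗; length 19 ✓ — fails.

None of the candidates satisfy all criteria.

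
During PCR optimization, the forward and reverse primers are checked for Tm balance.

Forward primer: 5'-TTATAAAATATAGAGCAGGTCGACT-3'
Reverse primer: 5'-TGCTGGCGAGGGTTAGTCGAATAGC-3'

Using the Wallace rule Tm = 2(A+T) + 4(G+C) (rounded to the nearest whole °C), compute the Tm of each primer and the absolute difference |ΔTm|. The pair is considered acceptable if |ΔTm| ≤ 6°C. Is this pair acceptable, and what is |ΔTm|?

Forward: A=10 T=7 G=5 C=3 → Tm = 2·17 + 4·8 = 66°C.
Reverse: A=5 T=6 G=10 C=4 → Tm = 2·11 + 4·14 = 78°C.
|ΔTm| = |66 − 78| = 12°C, > 6°C.

|ΔTm| = 12°C; the pair is not acceptable.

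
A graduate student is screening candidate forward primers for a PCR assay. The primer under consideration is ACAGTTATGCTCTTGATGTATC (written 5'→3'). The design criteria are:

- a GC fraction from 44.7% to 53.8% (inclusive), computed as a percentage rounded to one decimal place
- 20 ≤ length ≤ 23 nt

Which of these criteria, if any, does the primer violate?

Fails: GC content.

Base counts: A=5, T=9, G=4, C=4 (length 22).
GC content: GC 8/22 = 36.4%, outside 44.7–53.8% ✗
length: length 22 ✓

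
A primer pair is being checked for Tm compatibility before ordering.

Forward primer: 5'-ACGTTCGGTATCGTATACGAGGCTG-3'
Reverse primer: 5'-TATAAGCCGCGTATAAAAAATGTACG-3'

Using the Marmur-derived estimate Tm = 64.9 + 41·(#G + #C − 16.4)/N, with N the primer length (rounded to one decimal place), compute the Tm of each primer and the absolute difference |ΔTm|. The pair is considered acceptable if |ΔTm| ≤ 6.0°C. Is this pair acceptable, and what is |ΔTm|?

|ΔTm| = 6.1°C; the pair is not acceptable.

Forward: G+C = 13, N = 25 → Tm = 64.9 + 41·(13 − 16.4)/25 = 59.3°C.
Reverse: G+C = 9, N = 26 → Tm = 64.9 + 41·(9 − 16.4)/26 = 53.2°C.
|ΔTm| = |59.3 − 53.2| = 6.1°C, > 6.0°C.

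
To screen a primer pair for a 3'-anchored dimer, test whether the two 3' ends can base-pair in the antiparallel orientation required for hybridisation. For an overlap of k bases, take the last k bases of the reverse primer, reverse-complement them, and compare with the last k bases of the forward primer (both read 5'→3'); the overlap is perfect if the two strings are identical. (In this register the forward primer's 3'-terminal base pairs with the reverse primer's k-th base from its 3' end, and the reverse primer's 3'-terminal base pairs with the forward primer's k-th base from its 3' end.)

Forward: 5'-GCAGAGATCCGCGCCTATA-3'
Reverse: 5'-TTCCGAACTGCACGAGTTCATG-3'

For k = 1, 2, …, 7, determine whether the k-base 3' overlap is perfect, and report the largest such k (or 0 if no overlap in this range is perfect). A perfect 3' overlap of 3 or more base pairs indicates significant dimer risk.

Last 7 bases (5'→3') — forward …GCCTATA, reverse …GTTCATG.
Reverse complement of the reverse primer's last 7 bases: CATGAAC; its first k bases are the reverse complement of the reverse primer's last k bases, so a perfect k-base overlap needs the forward primer's last k bases to equal them.
Comparing (forward last k vs required): k=1: A vs C ✗; k=2: TA vs CA ✗; k=3: ATA vs CAT ✗; k=4: TATA vs CATG ✗; k=5: CTATA vs CATGA ✗; k=6: CCTATA vs CATGAA ✗; k=7: GCCTATA vs CATGAAC ✗.
No overlap length from 1 to 7 is perfect, so the longest perfect 3' overlap is 0.

Longest perfect overlap: 0 complementary base pairs; below the dimer-risk threshold (threshold 3).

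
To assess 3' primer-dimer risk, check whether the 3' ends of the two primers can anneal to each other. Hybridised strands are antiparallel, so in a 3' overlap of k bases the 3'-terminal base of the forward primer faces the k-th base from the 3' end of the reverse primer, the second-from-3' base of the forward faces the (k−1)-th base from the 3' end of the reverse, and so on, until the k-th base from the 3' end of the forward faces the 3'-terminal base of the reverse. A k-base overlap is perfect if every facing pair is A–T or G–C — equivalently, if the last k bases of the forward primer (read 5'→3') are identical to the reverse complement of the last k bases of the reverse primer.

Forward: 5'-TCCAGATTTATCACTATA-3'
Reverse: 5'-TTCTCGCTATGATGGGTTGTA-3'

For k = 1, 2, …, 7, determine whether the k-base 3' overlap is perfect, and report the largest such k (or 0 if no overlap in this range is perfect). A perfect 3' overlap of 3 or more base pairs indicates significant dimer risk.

Last 7 bases (5'→3') — forward …CACTATA, reverse …GGTTGTA.
Reverse complement of the reverse primer's last 7 bases: TACAACC; its first k bases are the reverse complement of the reverse primer's last k bases, so a perfect k-base overlap needs the forward primer's last k bases to equal them.
Comparing (forward last k vs required): k=1: A vs T ✗; k=2: TA vs TA ✓; k=3: ATA vs TAC ✗; k=4: TATA vs TACA ✗; k=5: CTATA vs TACAA ✗; k=6: ACTATA vs TACAAC ✗; k=7: CACTATA vs TACAACC ✗.
Only k = 2 is perfect, so the longest perfect 3' overlap is 2.

Longest perfect overlap: 2 complementary base pairs; below the dimer-risk threshold (threshold 3).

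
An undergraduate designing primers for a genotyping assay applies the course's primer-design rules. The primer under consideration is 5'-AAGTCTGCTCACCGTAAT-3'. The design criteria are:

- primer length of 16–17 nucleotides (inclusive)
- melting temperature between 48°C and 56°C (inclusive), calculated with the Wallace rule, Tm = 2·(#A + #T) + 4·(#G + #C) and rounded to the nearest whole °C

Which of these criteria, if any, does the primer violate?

Fails: length.

Base counts: A=5, T=5, G=3, C=5 (length 18).
length: length 18, outside 16–17 ✗
Tm: Tm = 2·10 + 4·8 = 52°C ✓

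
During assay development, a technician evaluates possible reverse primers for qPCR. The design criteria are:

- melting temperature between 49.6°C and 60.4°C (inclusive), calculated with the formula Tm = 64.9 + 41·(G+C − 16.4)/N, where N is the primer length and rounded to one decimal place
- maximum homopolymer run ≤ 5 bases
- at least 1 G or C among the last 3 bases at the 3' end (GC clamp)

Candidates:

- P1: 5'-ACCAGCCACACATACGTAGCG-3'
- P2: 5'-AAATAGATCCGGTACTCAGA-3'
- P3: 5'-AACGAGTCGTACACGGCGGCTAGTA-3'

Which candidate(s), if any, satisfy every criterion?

P1 only.

P1 (21 nt, A=7 T=2 G=4 C=8): Tm = 64.9 + 41·(12 − 16.4)/21 = 56.3°C ✓; longest run = 2 ✓; 3' end GCG has 3 G/C ✓ — passes.
P2 (20 nt, A=8 T=4 G=4 C=4): Tm = 64.9 + 41·(8 − 16.4)/20 = 47.7°C, outside 49.6–60.4°C ✗; longest run = 3 ✓; 3' end AGA has 1 G/C ✓ — fails.
P3 (25 nt, A=7 T=4 G=8 C=6): Tm = 64.9 + 41·(14 − 16.4)/25 = 61.0°C, outside 49.6–60.4°C ✗; longest run = 2 ✓; 3' end GTA has 1 G/C ✓ — fails.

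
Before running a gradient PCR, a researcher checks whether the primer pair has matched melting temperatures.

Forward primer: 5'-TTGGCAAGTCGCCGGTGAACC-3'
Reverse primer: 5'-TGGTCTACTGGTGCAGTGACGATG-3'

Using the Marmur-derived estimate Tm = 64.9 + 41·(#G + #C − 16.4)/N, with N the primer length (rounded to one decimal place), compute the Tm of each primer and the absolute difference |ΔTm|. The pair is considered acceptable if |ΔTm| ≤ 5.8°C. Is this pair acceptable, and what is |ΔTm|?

Forward: G+C = 13, N = 21 → Tm = 64.9 + 41·(13 − 16.4)/21 = 58.3°C.
Reverse: G+C = 13, N = 24 → Tm = 64.9 + 41·(13 − 16.4)/24 = 59.1°C.
|ΔTm| = |58.3 − 59.1| = 0.8°C, ≤ 5.8°C.

|ΔTm| = 0.8°C; the pair is acceptable.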